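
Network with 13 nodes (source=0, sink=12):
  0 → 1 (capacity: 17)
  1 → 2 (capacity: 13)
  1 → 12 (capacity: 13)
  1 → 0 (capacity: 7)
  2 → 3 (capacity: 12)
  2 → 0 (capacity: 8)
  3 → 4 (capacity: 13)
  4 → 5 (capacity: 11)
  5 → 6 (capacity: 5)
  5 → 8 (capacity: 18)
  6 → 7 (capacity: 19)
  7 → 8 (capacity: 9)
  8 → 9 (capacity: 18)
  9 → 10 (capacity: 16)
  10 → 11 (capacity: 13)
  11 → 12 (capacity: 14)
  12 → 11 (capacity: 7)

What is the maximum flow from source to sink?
Maximum flow = 17

Max flow: 17

Flow assignment:
  0 → 1: 17/17
  1 → 2: 4/13
  1 → 12: 13/13
  2 → 3: 4/12
  3 → 4: 4/13
  4 → 5: 4/11
  5 → 8: 4/18
  8 → 9: 4/18
  9 → 10: 4/16
  10 → 11: 4/13
  11 → 12: 4/14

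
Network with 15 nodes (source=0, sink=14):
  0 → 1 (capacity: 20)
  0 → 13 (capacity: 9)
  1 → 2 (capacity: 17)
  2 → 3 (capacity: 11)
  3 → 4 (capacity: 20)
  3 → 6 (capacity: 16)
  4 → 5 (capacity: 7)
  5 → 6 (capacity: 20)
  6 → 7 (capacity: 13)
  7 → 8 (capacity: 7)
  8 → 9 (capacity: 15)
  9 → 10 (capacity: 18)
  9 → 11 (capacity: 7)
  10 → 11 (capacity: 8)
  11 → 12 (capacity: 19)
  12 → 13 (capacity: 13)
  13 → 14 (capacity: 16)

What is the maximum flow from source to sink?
Maximum flow = 16

Max flow: 16

Flow assignment:
  0 → 1: 7/20
  0 → 13: 9/9
  1 → 2: 7/17
  2 → 3: 7/11
  3 → 6: 7/16
  6 → 7: 7/13
  7 → 8: 7/7
  8 → 9: 7/15
  9 → 11: 7/7
  11 → 12: 7/19
  12 → 13: 7/13
  13 → 14: 16/16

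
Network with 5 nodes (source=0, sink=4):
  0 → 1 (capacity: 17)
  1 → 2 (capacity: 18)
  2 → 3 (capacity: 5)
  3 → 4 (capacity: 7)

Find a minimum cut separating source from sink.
Min cut value = 5, edges: (2,3)

Min cut value: 5
Partition: S = [0, 1, 2], T = [3, 4]
Cut edges: (2,3)

By max-flow min-cut theorem, max flow = min cut = 5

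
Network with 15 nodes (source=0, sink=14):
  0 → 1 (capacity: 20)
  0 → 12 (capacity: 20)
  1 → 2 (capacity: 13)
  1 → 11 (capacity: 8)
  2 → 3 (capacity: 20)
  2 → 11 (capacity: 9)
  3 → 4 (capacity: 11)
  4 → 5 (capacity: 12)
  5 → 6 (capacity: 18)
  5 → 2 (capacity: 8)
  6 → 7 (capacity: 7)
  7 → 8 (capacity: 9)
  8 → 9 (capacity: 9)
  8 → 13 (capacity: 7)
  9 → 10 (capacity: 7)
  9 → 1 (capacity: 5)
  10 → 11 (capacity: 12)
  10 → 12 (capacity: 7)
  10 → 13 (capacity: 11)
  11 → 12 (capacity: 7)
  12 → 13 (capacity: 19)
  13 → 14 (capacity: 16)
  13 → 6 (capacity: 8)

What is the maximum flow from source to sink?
Maximum flow = 16

Max flow: 16

Flow assignment:
  0 → 1: 14/20
  0 → 12: 2/20
  1 → 2: 7/13
  1 → 11: 7/8
  2 → 3: 11/20
  3 → 4: 11/11
  4 → 5: 11/12
  5 → 6: 7/18
  5 → 2: 4/8
  6 → 7: 7/7
  7 → 8: 7/9
  8 → 13: 7/7
  11 → 12: 7/7
  12 → 13: 9/19
  13 → 14: 16/16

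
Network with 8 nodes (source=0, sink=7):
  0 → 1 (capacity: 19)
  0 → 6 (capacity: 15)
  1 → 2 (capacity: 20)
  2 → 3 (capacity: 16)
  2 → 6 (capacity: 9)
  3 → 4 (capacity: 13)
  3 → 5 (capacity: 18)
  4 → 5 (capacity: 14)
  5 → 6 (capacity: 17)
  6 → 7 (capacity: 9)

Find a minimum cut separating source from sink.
Min cut value = 9, edges: (6,7)

Min cut value: 9
Partition: S = [0, 1, 2, 3, 4, 5, 6], T = [7]
Cut edges: (6,7)

By max-flow min-cut theorem, max flow = min cut = 9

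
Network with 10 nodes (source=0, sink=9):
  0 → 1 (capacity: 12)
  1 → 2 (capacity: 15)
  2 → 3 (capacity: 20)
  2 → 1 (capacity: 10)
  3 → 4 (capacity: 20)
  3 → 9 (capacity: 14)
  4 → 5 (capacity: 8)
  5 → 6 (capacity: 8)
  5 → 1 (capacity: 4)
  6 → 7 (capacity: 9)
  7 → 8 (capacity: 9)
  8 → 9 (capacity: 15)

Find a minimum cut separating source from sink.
Min cut value = 12, edges: (0,1)

Min cut value: 12
Partition: S = [0], T = [1, 2, 3, 4, 5, 6, 7, 8, 9]
Cut edges: (0,1)

By max-flow min-cut theorem, max flow = min cut = 12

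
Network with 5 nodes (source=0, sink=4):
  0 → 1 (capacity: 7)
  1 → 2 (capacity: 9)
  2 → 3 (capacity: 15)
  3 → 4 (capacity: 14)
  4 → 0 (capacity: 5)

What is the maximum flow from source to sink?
Maximum flow = 7

Max flow: 7

Flow assignment:
  0 → 1: 7/7
  1 → 2: 7/9
  2 → 3: 7/15
  3 → 4: 7/14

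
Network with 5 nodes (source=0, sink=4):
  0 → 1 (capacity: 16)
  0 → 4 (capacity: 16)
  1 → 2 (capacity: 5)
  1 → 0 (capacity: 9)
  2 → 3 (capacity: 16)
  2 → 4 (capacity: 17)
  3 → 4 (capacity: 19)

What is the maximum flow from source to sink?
Maximum flow = 21

Max flow: 21

Flow assignment:
  0 → 1: 5/16
  0 → 4: 16/16
  1 → 2: 5/5
  2 → 4: 5/17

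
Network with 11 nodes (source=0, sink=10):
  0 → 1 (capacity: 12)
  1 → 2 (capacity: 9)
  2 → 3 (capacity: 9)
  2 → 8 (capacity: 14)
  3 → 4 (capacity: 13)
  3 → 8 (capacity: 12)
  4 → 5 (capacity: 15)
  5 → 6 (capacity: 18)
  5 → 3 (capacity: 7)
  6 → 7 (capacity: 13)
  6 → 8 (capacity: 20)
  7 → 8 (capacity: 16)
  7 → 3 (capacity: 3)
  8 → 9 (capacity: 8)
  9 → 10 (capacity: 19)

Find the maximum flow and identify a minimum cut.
Max flow = 8, Min cut edges: (8,9)

Maximum flow: 8
Minimum cut: (8,9)
Partition: S = [0, 1, 2, 3, 4, 5, 6, 7, 8], T = [9, 10]

Max-flow min-cut theorem verified: both equal 8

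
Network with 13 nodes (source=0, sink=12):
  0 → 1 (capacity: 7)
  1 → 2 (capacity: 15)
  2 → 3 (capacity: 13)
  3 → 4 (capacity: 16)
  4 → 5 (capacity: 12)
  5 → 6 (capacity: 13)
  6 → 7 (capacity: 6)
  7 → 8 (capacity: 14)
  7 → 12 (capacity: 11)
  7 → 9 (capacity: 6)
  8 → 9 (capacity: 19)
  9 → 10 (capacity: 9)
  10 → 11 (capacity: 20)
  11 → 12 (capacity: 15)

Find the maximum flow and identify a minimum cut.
Max flow = 6, Min cut edges: (6,7)

Maximum flow: 6
Minimum cut: (6,7)
Partition: S = [0, 1, 2, 3, 4, 5, 6], T = [7, 8, 9, 10, 11, 12]

Max-flow min-cut theorem verified: both equal 6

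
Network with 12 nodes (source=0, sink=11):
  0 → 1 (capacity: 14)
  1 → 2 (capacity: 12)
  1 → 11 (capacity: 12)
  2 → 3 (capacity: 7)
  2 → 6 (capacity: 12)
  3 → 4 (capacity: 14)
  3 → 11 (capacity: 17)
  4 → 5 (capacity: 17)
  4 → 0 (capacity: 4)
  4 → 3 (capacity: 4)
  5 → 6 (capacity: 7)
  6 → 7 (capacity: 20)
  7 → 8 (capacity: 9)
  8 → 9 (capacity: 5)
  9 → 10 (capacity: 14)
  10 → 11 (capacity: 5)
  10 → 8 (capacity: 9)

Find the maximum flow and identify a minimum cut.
Max flow = 14, Min cut edges: (0,1)

Maximum flow: 14
Minimum cut: (0,1)
Partition: S = [0], T = [1, 2, 3, 4, 5, 6, 7, 8, 9, 10, 11]

Max-flow min-cut theorem verified: both equal 14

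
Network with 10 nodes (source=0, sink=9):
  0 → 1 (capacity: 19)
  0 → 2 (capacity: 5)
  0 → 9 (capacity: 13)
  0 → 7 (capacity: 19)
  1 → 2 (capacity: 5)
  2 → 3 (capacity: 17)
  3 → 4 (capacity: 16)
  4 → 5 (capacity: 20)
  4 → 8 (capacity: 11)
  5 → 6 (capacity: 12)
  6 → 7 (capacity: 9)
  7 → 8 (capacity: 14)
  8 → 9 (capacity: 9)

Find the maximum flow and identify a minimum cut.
Max flow = 22, Min cut edges: (0,9), (8,9)

Maximum flow: 22
Minimum cut: (0,9), (8,9)
Partition: S = [0, 1, 2, 3, 4, 5, 6, 7, 8], T = [9]

Max-flow min-cut theorem verified: both equal 22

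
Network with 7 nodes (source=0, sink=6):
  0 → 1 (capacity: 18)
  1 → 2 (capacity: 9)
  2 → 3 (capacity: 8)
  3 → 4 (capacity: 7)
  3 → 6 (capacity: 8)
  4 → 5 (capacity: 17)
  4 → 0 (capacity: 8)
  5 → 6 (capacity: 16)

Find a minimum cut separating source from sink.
Min cut value = 8, edges: (2,3)

Min cut value: 8
Partition: S = [0, 1, 2], T = [3, 4, 5, 6]
Cut edges: (2,3)

By max-flow min-cut theorem, max flow = min cut = 8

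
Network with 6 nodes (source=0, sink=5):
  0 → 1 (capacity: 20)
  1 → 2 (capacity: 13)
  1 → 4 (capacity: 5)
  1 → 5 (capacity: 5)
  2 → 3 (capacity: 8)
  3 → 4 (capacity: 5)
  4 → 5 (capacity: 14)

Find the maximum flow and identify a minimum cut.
Max flow = 15, Min cut edges: (1,4), (1,5), (3,4)

Maximum flow: 15
Minimum cut: (1,4), (1,5), (3,4)
Partition: S = [0, 1, 2, 3], T = [4, 5]

Max-flow min-cut theorem verified: both equal 15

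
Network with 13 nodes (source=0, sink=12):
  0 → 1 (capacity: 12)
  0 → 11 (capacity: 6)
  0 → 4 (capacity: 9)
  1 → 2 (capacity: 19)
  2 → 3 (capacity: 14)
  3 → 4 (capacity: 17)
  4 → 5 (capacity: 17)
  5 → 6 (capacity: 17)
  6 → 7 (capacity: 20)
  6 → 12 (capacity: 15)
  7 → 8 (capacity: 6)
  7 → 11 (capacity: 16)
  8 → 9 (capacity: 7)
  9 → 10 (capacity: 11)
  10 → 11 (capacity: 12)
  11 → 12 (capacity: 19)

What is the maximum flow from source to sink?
Maximum flow = 23

Max flow: 23

Flow assignment:
  0 → 1: 12/12
  0 → 11: 6/6
  0 → 4: 5/9
  1 → 2: 12/19
  2 → 3: 12/14
  3 → 4: 12/17
  4 → 5: 17/17
  5 → 6: 17/17
  6 → 7: 2/20
  6 → 12: 15/15
  7 → 11: 2/16
  11 → 12: 8/19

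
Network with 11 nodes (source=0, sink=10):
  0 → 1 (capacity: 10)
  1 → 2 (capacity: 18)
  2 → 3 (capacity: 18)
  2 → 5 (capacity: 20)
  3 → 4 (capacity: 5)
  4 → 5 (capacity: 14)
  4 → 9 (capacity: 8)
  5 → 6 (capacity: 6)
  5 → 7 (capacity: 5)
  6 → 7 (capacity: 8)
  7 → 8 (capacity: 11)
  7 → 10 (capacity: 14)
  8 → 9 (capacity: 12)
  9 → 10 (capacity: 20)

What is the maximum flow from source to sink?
Maximum flow = 10

Max flow: 10

Flow assignment:
  0 → 1: 10/10
  1 → 2: 10/18
  2 → 5: 10/20
  5 → 6: 5/6
  5 → 7: 5/5
  6 → 7: 5/8
  7 → 10: 10/14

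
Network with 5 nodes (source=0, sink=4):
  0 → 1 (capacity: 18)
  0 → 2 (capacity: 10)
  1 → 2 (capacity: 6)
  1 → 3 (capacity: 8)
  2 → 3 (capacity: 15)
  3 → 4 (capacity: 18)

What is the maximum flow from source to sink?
Maximum flow = 18

Max flow: 18

Flow assignment:
  0 → 1: 9/18
  0 → 2: 9/10
  1 → 2: 6/6
  1 → 3: 3/8
  2 → 3: 15/15
  3 → 4: 18/18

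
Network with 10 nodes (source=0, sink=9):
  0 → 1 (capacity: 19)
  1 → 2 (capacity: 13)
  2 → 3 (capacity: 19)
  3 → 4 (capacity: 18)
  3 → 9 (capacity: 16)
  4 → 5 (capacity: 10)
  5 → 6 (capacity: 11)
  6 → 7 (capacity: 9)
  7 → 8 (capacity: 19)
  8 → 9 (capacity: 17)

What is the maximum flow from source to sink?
Maximum flow = 13

Max flow: 13

Flow assignment:
  0 → 1: 13/19
  1 → 2: 13/13
  2 → 3: 13/19
  3 → 9: 13/16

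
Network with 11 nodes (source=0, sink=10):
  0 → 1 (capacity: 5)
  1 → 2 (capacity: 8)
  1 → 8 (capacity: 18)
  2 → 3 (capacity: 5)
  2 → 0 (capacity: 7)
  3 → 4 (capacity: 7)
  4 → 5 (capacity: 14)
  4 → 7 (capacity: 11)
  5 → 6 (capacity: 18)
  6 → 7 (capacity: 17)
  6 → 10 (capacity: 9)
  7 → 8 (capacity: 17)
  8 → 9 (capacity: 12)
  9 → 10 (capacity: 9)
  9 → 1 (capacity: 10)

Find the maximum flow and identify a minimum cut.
Max flow = 5, Min cut edges: (0,1)

Maximum flow: 5
Minimum cut: (0,1)
Partition: S = [0], T = [1, 2, 3, 4, 5, 6, 7, 8, 9, 10]

Max-flow min-cut theorem verified: both equal 5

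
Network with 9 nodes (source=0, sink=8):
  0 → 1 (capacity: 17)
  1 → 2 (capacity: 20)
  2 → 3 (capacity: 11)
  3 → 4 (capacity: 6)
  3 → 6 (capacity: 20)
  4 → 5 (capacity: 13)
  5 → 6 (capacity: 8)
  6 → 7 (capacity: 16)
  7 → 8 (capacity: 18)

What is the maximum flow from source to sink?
Maximum flow = 11

Max flow: 11

Flow assignment:
  0 → 1: 11/17
  1 → 2: 11/20
  2 → 3: 11/11
  3 → 6: 11/20
  6 → 7: 11/16
  7 → 8: 11/18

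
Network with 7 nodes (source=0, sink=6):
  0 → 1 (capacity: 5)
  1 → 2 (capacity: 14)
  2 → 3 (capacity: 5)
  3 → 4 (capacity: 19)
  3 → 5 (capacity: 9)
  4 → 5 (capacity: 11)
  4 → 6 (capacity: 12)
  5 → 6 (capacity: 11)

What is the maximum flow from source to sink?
Maximum flow = 5

Max flow: 5

Flow assignment:
  0 → 1: 5/5
  1 → 2: 5/14
  2 → 3: 5/5
  3 → 4: 5/19
  4 → 6: 5/12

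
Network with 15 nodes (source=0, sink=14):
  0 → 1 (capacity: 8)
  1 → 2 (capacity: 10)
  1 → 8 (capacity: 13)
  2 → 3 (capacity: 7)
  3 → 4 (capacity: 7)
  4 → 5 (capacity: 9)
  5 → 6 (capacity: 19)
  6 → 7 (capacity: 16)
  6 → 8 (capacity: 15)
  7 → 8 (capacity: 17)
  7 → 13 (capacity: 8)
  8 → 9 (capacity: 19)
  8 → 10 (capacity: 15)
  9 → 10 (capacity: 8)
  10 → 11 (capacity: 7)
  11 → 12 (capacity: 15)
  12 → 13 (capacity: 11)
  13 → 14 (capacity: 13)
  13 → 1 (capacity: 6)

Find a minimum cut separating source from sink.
Min cut value = 8, edges: (0,1)

Min cut value: 8
Partition: S = [0], T = [1, 2, 3, 4, 5, 6, 7, 8, 9, 10, 11, 12, 13, 14]
Cut edges: (0,1)

By max-flow min-cut theorem, max flow = min cut = 8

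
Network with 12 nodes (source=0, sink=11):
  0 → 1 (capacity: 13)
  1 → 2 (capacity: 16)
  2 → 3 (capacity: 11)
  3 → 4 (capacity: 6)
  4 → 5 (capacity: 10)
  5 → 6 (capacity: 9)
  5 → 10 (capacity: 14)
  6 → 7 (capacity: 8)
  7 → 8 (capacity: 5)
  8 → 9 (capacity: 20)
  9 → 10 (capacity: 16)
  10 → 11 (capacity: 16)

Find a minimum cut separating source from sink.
Min cut value = 6, edges: (3,4)

Min cut value: 6
Partition: S = [0, 1, 2, 3], T = [4, 5, 6, 7, 8, 9, 10, 11]
Cut edges: (3,4)

By max-flow min-cut theorem, max flow = min cut = 6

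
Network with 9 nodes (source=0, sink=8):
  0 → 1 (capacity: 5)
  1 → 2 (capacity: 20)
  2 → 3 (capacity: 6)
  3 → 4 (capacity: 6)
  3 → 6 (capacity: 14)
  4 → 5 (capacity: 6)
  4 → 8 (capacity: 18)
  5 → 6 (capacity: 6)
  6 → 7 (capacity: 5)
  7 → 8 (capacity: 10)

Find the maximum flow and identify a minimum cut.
Max flow = 5, Min cut edges: (0,1)

Maximum flow: 5
Minimum cut: (0,1)
Partition: S = [0], T = [1, 2, 3, 4, 5, 6, 7, 8]

Max-flow min-cut theorem verified: both equal 5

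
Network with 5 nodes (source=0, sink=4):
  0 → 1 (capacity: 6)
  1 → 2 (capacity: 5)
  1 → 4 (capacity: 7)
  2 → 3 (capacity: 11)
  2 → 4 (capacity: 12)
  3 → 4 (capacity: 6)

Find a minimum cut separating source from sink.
Min cut value = 6, edges: (0,1)

Min cut value: 6
Partition: S = [0], T = [1, 2, 3, 4]
Cut edges: (0,1)

By max-flow min-cut theorem, max flow = min cut = 6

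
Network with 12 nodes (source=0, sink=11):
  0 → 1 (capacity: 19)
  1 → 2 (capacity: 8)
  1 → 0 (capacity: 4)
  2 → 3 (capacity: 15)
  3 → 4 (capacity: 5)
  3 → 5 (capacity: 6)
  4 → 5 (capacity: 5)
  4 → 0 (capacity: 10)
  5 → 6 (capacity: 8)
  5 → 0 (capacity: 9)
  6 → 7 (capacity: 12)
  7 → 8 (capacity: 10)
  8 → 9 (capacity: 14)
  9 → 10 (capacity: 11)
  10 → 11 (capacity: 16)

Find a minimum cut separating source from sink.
Min cut value = 8, edges: (5,6)

Min cut value: 8
Partition: S = [0, 1, 2, 3, 4, 5], T = [6, 7, 8, 9, 10, 11]
Cut edges: (5,6)

By max-flow min-cut theorem, max flow = min cut = 8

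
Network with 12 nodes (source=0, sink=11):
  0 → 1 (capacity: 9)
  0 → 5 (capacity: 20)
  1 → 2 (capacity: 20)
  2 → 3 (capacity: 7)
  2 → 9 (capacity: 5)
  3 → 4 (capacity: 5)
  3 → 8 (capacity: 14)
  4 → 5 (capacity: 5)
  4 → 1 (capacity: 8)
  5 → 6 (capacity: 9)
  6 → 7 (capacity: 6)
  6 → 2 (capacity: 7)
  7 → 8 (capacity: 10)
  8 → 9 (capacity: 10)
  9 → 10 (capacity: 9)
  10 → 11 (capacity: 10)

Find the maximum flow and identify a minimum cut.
Max flow = 9, Min cut edges: (9,10)

Maximum flow: 9
Minimum cut: (9,10)
Partition: S = [0, 1, 2, 3, 4, 5, 6, 7, 8, 9], T = [10, 11]

Max-flow min-cut theorem verified: both equal 9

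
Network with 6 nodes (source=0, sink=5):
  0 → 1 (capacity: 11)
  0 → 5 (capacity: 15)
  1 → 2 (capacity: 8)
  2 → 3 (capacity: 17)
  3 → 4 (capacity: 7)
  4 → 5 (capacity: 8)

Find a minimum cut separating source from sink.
Min cut value = 22, edges: (0,5), (3,4)

Min cut value: 22
Partition: S = [0, 1, 2, 3], T = [4, 5]
Cut edges: (0,5), (3,4)

By max-flow min-cut theorem, max flow = min cut = 22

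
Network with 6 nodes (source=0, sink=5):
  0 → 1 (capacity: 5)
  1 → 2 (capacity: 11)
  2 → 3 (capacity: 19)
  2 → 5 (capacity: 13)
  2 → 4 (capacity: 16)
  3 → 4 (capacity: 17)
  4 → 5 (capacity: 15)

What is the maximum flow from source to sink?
Maximum flow = 5

Max flow: 5

Flow assignment:
  0 → 1: 5/5
  1 → 2: 5/11
  2 → 5: 5/13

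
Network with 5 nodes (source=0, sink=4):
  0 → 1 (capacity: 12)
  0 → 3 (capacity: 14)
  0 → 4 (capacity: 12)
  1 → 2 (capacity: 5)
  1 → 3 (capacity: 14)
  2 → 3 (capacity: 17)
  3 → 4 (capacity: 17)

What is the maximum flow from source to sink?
Maximum flow = 29

Max flow: 29

Flow assignment:
  0 → 1: 3/12
  0 → 3: 14/14
  0 → 4: 12/12
  1 → 3: 3/14
  3 → 4: 17/17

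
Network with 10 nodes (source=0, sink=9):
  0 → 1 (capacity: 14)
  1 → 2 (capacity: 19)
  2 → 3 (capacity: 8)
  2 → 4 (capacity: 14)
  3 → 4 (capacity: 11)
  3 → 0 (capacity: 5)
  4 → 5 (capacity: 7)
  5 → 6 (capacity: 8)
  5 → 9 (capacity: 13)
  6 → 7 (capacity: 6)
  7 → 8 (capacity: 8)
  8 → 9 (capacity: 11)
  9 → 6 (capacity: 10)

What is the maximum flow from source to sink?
Maximum flow = 7

Max flow: 7

Flow assignment:
  0 → 1: 7/14
  1 → 2: 7/19
  2 → 4: 7/14
  4 → 5: 7/7
  5 → 9: 7/13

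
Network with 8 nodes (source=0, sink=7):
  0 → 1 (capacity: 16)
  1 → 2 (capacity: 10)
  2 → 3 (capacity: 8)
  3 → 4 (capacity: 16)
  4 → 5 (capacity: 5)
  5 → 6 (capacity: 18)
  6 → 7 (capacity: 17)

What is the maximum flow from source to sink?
Maximum flow = 5

Max flow: 5

Flow assignment:
  0 → 1: 5/16
  1 → 2: 5/10
  2 → 3: 5/8
  3 → 4: 5/16
  4 → 5: 5/5
  5 → 6: 5/18
  6 → 7: 5/17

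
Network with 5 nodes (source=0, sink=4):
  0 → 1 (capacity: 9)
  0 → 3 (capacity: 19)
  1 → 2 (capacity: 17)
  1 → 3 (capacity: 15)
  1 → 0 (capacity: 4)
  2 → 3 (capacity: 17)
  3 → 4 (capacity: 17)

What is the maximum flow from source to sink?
Maximum flow = 17

Max flow: 17

Flow assignment:
  0 → 3: 17/19
  3 → 4: 17/17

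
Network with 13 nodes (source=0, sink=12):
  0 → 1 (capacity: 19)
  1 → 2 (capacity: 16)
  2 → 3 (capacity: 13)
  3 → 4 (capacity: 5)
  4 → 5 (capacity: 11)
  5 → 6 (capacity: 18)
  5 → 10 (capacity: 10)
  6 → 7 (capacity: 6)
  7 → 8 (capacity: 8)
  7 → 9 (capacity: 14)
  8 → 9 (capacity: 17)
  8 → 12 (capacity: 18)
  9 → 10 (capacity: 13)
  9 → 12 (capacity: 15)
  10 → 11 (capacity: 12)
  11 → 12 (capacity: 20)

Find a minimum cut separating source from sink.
Min cut value = 5, edges: (3,4)

Min cut value: 5
Partition: S = [0, 1, 2, 3], T = [4, 5, 6, 7, 8, 9, 10, 11, 12]
Cut edges: (3,4)

By max-flow min-cut theorem, max flow = min cut = 5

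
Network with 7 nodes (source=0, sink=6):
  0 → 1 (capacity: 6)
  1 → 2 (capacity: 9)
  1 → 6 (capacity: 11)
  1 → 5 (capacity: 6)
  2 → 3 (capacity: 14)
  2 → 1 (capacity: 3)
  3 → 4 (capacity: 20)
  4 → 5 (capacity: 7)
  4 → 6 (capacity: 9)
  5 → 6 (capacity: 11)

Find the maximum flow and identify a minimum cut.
Max flow = 6, Min cut edges: (0,1)

Maximum flow: 6
Minimum cut: (0,1)
Partition: S = [0], T = [1, 2, 3, 4, 5, 6]

Max-flow min-cut theorem verified: both equal 6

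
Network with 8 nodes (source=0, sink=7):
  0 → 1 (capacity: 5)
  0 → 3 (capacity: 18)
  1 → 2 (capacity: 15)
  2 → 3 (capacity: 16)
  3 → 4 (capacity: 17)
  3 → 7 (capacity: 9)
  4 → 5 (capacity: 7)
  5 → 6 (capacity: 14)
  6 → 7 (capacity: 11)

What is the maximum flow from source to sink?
Maximum flow = 16

Max flow: 16

Flow assignment:
  0 → 3: 16/18
  3 → 4: 7/17
  3 → 7: 9/9
  4 → 5: 7/7
  5 → 6: 7/14
  6 → 7: 7/11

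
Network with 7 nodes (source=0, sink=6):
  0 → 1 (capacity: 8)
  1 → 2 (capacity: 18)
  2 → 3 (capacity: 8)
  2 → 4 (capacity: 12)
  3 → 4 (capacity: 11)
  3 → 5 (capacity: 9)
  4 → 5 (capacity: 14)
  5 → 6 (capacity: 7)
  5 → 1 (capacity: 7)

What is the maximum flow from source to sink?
Maximum flow = 7

Max flow: 7

Flow assignment:
  0 → 1: 7/8
  1 → 2: 8/18
  2 → 3: 8/8
  3 → 5: 8/9
  5 → 6: 7/7
  5 → 1: 1/7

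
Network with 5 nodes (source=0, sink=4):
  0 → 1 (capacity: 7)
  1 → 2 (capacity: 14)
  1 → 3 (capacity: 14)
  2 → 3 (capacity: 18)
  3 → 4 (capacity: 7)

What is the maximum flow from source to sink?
Maximum flow = 7

Max flow: 7

Flow assignment:
  0 → 1: 7/7
  1 → 3: 7/14
  3 → 4: 7/7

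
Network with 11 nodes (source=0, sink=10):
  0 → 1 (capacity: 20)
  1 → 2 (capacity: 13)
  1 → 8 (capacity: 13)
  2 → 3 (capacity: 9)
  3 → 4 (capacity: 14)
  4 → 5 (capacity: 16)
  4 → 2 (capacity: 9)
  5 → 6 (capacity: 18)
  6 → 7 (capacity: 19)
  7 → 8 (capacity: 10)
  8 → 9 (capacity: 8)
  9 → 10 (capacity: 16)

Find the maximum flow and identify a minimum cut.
Max flow = 8, Min cut edges: (8,9)

Maximum flow: 8
Minimum cut: (8,9)
Partition: S = [0, 1, 2, 3, 4, 5, 6, 7, 8], T = [9, 10]

Max-flow min-cut theorem verified: both equal 8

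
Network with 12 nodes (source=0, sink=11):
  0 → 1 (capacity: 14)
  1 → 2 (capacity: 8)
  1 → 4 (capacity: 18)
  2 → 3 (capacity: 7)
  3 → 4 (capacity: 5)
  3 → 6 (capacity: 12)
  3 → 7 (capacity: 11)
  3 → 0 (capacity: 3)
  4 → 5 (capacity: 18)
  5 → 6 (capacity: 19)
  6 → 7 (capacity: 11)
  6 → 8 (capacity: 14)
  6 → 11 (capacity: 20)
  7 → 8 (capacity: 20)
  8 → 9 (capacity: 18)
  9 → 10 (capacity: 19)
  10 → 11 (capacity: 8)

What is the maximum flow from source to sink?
Maximum flow = 14

Max flow: 14

Flow assignment:
  0 → 1: 14/14
  1 → 2: 7/8
  1 → 4: 7/18
  2 → 3: 7/7
  3 → 6: 7/12
  4 → 5: 7/18
  5 → 6: 7/19
  6 → 11: 14/20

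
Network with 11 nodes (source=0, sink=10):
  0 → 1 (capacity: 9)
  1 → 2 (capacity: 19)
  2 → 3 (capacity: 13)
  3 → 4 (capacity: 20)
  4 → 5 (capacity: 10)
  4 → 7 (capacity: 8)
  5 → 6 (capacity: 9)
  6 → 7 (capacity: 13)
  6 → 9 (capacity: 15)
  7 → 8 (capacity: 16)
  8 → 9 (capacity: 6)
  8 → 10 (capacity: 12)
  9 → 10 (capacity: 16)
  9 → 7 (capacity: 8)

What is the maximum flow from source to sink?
Maximum flow = 9

Max flow: 9

Flow assignment:
  0 → 1: 9/9
  1 → 2: 9/19
  2 → 3: 9/13
  3 → 4: 9/20
  4 → 5: 1/10
  4 → 7: 8/8
  5 → 6: 1/9
  6 → 9: 1/15
  7 → 8: 8/16
  8 → 10: 8/12
  9 → 10: 1/16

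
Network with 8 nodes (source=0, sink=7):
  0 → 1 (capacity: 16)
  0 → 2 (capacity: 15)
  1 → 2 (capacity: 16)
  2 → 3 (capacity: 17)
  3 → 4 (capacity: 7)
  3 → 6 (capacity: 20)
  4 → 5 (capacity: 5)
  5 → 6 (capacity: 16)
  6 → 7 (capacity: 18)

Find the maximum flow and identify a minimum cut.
Max flow = 17, Min cut edges: (2,3)

Maximum flow: 17
Minimum cut: (2,3)
Partition: S = [0, 1, 2], T = [3, 4, 5, 6, 7]

Max-flow min-cut theorem verified: both equal 17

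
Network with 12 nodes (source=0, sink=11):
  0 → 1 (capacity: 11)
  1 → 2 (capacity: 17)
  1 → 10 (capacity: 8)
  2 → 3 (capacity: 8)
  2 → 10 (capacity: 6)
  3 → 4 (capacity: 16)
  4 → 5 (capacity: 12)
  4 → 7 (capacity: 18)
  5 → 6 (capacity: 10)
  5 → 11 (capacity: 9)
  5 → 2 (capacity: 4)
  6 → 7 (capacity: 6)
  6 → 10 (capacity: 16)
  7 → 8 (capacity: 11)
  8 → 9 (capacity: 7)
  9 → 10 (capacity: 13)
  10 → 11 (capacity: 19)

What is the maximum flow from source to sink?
Maximum flow = 11

Max flow: 11

Flow assignment:
  0 → 1: 11/11
  1 → 2: 3/17
  1 → 10: 8/8
  2 → 10: 3/6
  10 → 11: 11/19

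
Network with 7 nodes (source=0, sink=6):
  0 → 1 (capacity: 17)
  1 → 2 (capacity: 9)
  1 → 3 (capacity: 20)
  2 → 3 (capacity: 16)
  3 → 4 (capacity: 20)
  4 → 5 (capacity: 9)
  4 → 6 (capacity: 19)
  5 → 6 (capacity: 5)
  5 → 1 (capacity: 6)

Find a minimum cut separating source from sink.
Min cut value = 17, edges: (0,1)

Min cut value: 17
Partition: S = [0], T = [1, 2, 3, 4, 5, 6]
Cut edges: (0,1)

By max-flow min-cut theorem, max flow = min cut = 17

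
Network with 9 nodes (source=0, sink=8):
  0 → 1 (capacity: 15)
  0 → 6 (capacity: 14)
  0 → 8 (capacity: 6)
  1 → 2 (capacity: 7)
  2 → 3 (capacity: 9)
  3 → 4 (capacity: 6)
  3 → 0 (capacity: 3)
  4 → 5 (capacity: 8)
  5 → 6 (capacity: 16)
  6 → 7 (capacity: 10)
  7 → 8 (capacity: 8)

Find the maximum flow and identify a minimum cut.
Max flow = 14, Min cut edges: (0,8), (7,8)

Maximum flow: 14
Minimum cut: (0,8), (7,8)
Partition: S = [0, 1, 2, 3, 4, 5, 6, 7], T = [8]

Max-flow min-cut theorem verified: both equal 14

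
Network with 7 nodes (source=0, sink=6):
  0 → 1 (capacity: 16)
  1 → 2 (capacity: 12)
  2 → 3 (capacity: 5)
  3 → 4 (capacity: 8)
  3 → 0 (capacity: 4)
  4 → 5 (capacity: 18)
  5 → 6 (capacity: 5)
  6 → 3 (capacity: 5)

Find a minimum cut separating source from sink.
Min cut value = 5, edges: (5,6)

Min cut value: 5
Partition: S = [0, 1, 2, 3, 4, 5], T = [6]
Cut edges: (5,6)

By max-flow min-cut theorem, max flow = min cut = 5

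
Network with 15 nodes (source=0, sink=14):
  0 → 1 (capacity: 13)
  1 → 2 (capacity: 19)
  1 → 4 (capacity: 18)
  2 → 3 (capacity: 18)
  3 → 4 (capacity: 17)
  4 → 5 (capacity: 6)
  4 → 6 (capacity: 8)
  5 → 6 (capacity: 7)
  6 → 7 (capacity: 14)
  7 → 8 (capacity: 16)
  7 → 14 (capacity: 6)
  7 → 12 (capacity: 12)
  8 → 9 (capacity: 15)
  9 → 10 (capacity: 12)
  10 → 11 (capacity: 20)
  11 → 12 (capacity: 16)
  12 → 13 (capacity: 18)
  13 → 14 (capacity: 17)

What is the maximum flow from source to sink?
Maximum flow = 13

Max flow: 13

Flow assignment:
  0 → 1: 13/13
  1 → 4: 13/18
  4 → 5: 5/6
  4 → 6: 8/8
  5 → 6: 5/7
  6 → 7: 13/14
  7 → 14: 6/6
  7 → 12: 7/12
  12 → 13: 7/18
  13 → 14: 7/17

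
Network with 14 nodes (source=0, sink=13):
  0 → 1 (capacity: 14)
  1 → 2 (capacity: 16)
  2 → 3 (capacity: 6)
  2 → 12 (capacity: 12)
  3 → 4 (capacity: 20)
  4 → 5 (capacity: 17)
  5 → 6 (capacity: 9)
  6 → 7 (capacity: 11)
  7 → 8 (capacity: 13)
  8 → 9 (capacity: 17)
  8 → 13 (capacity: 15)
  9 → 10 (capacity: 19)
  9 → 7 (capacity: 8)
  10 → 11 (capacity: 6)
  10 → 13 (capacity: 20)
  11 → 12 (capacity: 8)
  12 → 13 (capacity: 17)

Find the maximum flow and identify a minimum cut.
Max flow = 14, Min cut edges: (0,1)

Maximum flow: 14
Minimum cut: (0,1)
Partition: S = [0], T = [1, 2, 3, 4, 5, 6, 7, 8, 9, 10, 11, 12, 13]

Max-flow min-cut theorem verified: both equal 14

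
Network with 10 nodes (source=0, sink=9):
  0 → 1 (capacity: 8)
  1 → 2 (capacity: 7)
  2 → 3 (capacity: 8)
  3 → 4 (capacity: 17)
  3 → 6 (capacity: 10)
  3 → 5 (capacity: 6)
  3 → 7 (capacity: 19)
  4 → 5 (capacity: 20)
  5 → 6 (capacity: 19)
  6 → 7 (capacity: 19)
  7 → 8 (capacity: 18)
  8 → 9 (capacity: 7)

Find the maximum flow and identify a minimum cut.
Max flow = 7, Min cut edges: (8,9)

Maximum flow: 7
Minimum cut: (8,9)
Partition: S = [0, 1, 2, 3, 4, 5, 6, 7, 8], T = [9]

Max-flow min-cut theorem verified: both equal 7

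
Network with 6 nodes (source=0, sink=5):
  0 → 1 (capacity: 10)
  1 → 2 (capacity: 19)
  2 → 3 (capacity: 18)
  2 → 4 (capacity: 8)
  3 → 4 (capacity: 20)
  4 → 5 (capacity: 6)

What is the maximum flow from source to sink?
Maximum flow = 6

Max flow: 6

Flow assignment:
  0 → 1: 6/10
  1 → 2: 6/19
  2 → 4: 6/8
  4 → 5: 6/6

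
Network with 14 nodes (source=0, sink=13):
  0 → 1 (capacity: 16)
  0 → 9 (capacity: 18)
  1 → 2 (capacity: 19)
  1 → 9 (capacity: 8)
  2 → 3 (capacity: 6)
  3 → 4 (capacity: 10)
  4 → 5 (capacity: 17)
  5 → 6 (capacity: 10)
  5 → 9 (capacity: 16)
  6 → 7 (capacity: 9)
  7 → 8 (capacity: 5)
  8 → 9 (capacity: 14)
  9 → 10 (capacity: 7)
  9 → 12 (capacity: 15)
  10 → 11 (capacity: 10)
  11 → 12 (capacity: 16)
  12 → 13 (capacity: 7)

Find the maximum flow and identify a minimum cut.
Max flow = 7, Min cut edges: (12,13)

Maximum flow: 7
Minimum cut: (12,13)
Partition: S = [0, 1, 2, 3, 4, 5, 6, 7, 8, 9, 10, 11, 12], T = [13]

Max-flow min-cut theorem verified: both equal 7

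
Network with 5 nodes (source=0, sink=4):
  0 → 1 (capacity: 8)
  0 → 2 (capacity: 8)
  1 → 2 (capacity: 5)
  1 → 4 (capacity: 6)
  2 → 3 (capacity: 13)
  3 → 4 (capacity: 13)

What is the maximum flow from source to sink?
Maximum flow = 16

Max flow: 16

Flow assignment:
  0 → 1: 8/8
  0 → 2: 8/8
  1 → 2: 2/5
  1 → 4: 6/6
  2 → 3: 10/13
  3 → 4: 10/13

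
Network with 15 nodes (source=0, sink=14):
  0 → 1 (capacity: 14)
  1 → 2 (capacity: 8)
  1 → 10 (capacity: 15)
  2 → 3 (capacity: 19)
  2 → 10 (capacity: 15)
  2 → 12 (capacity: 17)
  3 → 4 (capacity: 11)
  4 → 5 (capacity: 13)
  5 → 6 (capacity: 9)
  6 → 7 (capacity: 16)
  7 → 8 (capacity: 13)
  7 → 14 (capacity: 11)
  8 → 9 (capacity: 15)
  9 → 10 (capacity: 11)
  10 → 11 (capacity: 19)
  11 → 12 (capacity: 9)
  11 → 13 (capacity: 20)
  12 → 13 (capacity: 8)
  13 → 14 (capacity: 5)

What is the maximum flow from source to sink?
Maximum flow = 13

Max flow: 13

Flow assignment:
  0 → 1: 13/14
  1 → 2: 8/8
  1 → 10: 5/15
  2 → 3: 8/19
  3 → 4: 8/11
  4 → 5: 8/13
  5 → 6: 8/9
  6 → 7: 8/16
  7 → 14: 8/11
  10 → 11: 5/19
  11 → 12: 5/9
  12 → 13: 5/8
  13 → 14: 5/5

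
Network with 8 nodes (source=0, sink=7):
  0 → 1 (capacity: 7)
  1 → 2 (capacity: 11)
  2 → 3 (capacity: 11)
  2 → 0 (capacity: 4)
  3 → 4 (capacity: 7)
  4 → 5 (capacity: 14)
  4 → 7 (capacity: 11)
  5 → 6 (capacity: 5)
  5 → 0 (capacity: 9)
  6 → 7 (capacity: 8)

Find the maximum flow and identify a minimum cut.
Max flow = 7, Min cut edges: (3,4)

Maximum flow: 7
Minimum cut: (3,4)
Partition: S = [0, 1, 2, 3], T = [4, 5, 6, 7]

Max-flow min-cut theorem verified: both equal 7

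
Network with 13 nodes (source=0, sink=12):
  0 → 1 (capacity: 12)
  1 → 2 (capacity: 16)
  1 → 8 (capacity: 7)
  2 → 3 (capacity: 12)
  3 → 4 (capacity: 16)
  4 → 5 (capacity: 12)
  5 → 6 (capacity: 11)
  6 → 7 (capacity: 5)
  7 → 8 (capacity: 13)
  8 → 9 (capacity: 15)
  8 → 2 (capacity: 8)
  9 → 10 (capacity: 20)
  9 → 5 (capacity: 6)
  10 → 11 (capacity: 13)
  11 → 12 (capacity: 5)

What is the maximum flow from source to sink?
Maximum flow = 5

Max flow: 5

Flow assignment:
  0 → 1: 5/12
  1 → 2: 5/16
  2 → 3: 5/12
  3 → 4: 5/16
  4 → 5: 5/12
  5 → 6: 5/11
  6 → 7: 5/5
  7 → 8: 5/13
  8 → 9: 5/15
  9 → 10: 5/20
  10 → 11: 5/13
  11 → 12: 5/5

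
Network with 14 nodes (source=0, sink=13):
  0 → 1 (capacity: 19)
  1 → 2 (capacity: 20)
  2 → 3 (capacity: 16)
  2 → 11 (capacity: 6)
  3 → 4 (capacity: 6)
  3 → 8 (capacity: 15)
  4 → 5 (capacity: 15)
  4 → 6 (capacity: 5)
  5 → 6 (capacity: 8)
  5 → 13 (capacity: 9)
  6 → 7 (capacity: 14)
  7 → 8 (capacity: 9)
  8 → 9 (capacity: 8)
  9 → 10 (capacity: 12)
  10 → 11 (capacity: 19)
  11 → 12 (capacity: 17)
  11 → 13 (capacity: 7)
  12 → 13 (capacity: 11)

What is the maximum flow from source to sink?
Maximum flow = 19

Max flow: 19

Flow assignment:
  0 → 1: 19/19
  1 → 2: 19/20
  2 → 3: 13/16
  2 → 11: 6/6
  3 → 4: 6/6
  3 → 8: 7/15
  4 → 5: 6/15
  5 → 13: 6/9
  8 → 9: 7/8
  9 → 10: 7/12
  10 → 11: 7/19
  11 → 12: 6/17
  11 → 13: 7/7
  12 → 13: 6/11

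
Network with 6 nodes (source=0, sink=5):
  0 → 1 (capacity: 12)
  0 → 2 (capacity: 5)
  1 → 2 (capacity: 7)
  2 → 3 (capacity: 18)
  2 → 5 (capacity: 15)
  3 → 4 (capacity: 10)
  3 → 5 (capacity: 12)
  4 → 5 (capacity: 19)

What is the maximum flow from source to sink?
Maximum flow = 12

Max flow: 12

Flow assignment:
  0 → 1: 7/12
  0 → 2: 5/5
  1 → 2: 7/7
  2 → 5: 12/15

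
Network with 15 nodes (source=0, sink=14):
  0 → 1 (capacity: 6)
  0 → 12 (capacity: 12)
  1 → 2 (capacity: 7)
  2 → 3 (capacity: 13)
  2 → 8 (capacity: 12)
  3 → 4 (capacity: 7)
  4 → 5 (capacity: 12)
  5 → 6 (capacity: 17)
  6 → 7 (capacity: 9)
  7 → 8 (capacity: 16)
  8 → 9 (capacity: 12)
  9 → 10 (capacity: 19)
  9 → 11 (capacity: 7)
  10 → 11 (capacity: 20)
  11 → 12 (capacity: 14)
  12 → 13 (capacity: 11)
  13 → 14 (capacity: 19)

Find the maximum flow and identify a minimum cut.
Max flow = 11, Min cut edges: (12,13)

Maximum flow: 11
Minimum cut: (12,13)
Partition: S = [0, 1, 2, 3, 4, 5, 6, 7, 8, 9, 10, 11, 12], T = [13, 14]

Max-flow min-cut theorem verified: both equal 11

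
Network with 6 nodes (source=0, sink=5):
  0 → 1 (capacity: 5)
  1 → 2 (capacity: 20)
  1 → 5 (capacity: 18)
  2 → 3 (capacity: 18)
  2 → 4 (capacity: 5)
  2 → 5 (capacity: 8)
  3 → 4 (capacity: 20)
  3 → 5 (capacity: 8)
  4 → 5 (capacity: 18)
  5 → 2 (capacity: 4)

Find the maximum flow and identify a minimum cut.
Max flow = 5, Min cut edges: (0,1)

Maximum flow: 5
Minimum cut: (0,1)
Partition: S = [0], T = [1, 2, 3, 4, 5]

Max-flow min-cut theorem verified: both equal 5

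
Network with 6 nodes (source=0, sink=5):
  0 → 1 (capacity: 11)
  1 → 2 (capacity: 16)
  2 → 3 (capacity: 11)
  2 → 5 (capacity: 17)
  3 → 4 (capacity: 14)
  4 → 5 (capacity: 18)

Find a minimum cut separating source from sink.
Min cut value = 11, edges: (0,1)

Min cut value: 11
Partition: S = [0], T = [1, 2, 3, 4, 5]
Cut edges: (0,1)

By max-flow min-cut theorem, max flow = min cut = 11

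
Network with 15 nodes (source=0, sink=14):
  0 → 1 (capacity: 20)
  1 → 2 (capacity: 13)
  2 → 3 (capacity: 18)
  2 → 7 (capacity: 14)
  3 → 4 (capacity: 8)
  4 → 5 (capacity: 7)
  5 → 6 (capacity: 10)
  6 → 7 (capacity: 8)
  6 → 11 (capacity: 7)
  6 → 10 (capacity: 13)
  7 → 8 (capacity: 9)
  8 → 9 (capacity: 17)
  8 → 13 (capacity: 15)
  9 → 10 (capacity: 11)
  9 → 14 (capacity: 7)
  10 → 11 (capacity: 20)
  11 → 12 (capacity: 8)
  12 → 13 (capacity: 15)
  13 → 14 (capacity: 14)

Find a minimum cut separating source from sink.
Min cut value = 13, edges: (1,2)

Min cut value: 13
Partition: S = [0, 1], T = [2, 3, 4, 5, 6, 7, 8, 9, 10, 11, 12, 13, 14]
Cut edges: (1,2)

By max-flow min-cut theorem, max flow = min cut = 13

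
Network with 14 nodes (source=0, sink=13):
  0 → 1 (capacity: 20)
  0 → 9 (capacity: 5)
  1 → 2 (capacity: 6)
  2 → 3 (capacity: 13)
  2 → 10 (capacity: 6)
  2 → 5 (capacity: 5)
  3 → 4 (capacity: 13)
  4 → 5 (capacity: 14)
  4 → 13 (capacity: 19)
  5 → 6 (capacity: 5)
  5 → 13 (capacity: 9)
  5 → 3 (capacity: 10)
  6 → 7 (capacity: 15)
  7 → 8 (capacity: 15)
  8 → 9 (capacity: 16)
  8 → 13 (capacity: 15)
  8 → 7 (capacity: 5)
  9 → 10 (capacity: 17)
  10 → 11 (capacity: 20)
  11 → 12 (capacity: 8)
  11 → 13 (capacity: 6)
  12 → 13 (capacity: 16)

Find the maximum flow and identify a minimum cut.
Max flow = 11, Min cut edges: (0,9), (1,2)

Maximum flow: 11
Minimum cut: (0,9), (1,2)
Partition: S = [0, 1], T = [2, 3, 4, 5, 6, 7, 8, 9, 10, 11, 12, 13]

Max-flow min-cut theorem verified: both equal 11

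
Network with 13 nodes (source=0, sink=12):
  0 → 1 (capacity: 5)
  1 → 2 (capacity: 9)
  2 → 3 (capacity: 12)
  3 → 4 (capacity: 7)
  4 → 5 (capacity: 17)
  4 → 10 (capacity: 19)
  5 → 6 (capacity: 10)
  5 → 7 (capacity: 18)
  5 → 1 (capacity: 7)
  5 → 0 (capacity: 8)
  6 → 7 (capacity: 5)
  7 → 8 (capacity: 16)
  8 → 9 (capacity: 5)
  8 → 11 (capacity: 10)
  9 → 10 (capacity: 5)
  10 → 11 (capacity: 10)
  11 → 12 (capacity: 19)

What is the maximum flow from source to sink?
Maximum flow = 5

Max flow: 5

Flow assignment:
  0 → 1: 5/5
  1 → 2: 5/9
  2 → 3: 5/12
  3 → 4: 5/7
  4 → 10: 5/19
  10 → 11: 5/10
  11 → 12: 5/19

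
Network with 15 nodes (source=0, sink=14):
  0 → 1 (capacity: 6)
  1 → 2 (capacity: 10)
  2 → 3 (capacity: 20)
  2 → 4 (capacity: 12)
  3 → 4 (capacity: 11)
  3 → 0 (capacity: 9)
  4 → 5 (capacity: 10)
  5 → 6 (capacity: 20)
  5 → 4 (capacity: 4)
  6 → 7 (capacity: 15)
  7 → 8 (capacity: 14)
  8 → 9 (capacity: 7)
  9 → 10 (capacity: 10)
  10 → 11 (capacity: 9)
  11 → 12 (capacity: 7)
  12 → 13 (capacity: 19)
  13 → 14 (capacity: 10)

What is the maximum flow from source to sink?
Maximum flow = 6

Max flow: 6

Flow assignment:
  0 → 1: 6/6
  1 → 2: 6/10
  2 → 4: 6/12
  4 → 5: 6/10
  5 → 6: 6/20
  6 → 7: 6/15
  7 → 8: 6/14
  8 → 9: 6/7
  9 → 10: 6/10
  10 → 11: 6/9
  11 → 12: 6/7
  12 → 13: 6/19
  13 → 14: 6/10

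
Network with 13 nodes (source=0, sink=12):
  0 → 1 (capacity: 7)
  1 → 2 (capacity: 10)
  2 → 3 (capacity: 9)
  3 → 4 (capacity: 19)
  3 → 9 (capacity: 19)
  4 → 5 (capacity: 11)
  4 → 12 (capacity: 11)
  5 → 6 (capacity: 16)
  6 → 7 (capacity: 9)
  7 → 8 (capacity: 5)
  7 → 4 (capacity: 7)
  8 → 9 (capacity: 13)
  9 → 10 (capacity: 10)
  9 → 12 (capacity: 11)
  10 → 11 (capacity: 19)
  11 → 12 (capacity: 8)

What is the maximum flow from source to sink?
Maximum flow = 7

Max flow: 7

Flow assignment:
  0 → 1: 7/7
  1 → 2: 7/10
  2 → 3: 7/9
  3 → 4: 7/19
  4 → 12: 7/11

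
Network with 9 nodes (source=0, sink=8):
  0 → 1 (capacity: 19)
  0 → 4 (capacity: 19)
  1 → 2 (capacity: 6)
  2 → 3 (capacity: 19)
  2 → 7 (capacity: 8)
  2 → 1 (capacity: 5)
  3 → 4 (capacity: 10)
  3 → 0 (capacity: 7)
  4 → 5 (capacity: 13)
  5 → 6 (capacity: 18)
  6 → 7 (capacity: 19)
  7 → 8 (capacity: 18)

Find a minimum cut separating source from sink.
Min cut value = 18, edges: (7,8)

Min cut value: 18
Partition: S = [0, 1, 2, 3, 4, 5, 6, 7], T = [8]
Cut edges: (7,8)

By max-flow min-cut theorem, max flow = min cut = 18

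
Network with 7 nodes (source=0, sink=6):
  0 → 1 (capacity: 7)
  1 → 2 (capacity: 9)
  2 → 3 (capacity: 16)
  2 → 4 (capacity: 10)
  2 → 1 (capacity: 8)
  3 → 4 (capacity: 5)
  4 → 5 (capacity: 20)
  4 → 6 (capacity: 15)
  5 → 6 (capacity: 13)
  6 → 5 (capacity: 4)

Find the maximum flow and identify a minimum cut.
Max flow = 7, Min cut edges: (0,1)

Maximum flow: 7
Minimum cut: (0,1)
Partition: S = [0], T = [1, 2, 3, 4, 5, 6]

Max-flow min-cut theorem verified: both equal 7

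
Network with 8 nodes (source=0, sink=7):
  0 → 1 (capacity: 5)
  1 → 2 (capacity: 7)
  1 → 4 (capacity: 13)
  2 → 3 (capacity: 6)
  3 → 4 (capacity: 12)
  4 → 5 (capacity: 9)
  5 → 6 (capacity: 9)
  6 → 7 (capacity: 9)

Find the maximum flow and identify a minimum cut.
Max flow = 5, Min cut edges: (0,1)

Maximum flow: 5
Minimum cut: (0,1)
Partition: S = [0], T = [1, 2, 3, 4, 5, 6, 7]

Max-flow min-cut theorem verified: both equal 5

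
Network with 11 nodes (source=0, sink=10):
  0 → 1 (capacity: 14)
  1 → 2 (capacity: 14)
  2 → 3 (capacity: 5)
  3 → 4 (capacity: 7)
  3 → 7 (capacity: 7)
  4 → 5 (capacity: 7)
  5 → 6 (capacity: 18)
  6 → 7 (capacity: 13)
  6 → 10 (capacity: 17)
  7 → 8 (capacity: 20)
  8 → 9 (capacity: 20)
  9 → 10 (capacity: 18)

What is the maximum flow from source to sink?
Maximum flow = 5

Max flow: 5

Flow assignment:
  0 → 1: 5/14
  1 → 2: 5/14
  2 → 3: 5/5
  3 → 4: 5/7
  4 → 5: 5/7
  5 → 6: 5/18
  6 → 10: 5/17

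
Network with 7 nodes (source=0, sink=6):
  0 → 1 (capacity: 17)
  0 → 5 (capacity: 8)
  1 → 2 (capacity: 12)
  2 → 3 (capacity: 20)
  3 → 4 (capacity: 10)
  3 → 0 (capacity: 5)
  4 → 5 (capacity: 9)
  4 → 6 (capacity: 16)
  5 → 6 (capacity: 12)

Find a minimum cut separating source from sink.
Min cut value = 18, edges: (0,5), (3,4)

Min cut value: 18
Partition: S = [0, 1, 2, 3], T = [4, 5, 6]
Cut edges: (0,5), (3,4)

By max-flow min-cut theorem, max flow = min cut = 18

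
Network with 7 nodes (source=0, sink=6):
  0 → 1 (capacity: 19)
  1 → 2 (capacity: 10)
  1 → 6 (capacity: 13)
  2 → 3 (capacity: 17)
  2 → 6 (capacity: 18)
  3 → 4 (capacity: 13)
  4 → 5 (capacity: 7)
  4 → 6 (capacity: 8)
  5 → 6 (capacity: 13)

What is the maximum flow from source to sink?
Maximum flow = 19

Max flow: 19

Flow assignment:
  0 → 1: 19/19
  1 → 2: 6/10
  1 → 6: 13/13
  2 → 6: 6/18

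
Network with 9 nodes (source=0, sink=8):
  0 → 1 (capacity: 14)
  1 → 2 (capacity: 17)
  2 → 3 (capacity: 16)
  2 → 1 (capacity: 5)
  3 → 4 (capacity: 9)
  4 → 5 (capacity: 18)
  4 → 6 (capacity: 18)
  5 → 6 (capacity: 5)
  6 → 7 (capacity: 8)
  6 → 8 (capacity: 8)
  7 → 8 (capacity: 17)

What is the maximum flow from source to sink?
Maximum flow = 9

Max flow: 9

Flow assignment:
  0 → 1: 9/14
  1 → 2: 9/17
  2 → 3: 9/16
  3 → 4: 9/9
  4 → 6: 9/18
  6 → 7: 1/8
  6 → 8: 8/8
  7 → 8: 1/17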